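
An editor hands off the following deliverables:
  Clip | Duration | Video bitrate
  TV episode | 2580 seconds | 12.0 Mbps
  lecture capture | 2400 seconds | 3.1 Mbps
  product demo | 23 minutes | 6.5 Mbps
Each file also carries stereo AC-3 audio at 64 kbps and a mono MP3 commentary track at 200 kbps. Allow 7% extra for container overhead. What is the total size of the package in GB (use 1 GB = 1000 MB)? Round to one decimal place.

6.6 GB

Audio total: 64 + 200 = 264 kbps = 0.264 Mbps.
TV episode: 12.264 Mbps × 2580 s × 1.07 = 33856.0 Mb
lecture capture: 3.364 Mbps × 2400 s × 1.07 = 8638.8 Mb
product demo: 6.764 Mbps × 1380 s × 1.07 = 9987.7 Mb
Total: 52482.5 Mb = 6560.3 MB.
= 6.560 GB.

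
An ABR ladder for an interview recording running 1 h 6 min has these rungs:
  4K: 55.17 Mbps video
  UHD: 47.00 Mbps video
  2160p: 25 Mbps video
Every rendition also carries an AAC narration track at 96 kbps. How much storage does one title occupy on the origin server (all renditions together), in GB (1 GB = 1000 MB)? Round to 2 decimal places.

63.09 GB

1 h 6 min = 66 min = 3960 s
Audio: 96 kbps = 0.096 Mbps.
Sum of rendition bitrates: (55.17+0.096) + (47.00+0.096) + (25+0.096) = 127.458 Mbps.
× 3960 s = 504,734 Mb = 63,092 MB = 63.09 GB.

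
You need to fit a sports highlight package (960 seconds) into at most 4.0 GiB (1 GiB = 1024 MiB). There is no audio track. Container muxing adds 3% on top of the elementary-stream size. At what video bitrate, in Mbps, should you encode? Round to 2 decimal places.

Budget: 4.0 GiB = 34359.7 Mb.
Stream payload after overhead: 34359.7 / 1.03 = 33359.0 Mb.
Total bitrate budget: 33359.0 Mb / 960 s = 34.749 Mbps.

34.75 Mbps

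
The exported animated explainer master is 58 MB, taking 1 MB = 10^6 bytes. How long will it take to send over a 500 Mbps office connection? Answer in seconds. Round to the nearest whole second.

File: 58 MB = 464.0 Mb.
At 500 Mbps: 464.0 / 500 = 0.9 s ≈ 0.928 seconds.

1 seconds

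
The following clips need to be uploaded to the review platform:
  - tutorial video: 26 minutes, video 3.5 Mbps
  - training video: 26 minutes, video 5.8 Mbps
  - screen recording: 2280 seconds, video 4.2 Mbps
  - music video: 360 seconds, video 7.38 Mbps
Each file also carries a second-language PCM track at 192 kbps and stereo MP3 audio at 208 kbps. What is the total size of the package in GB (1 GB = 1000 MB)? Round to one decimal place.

3.6 GB

Audio total: 192 + 208 = 400 kbps = 0.400 Mbps.
tutorial video: 3.900 Mbps × 1560 s = 6084.0 Mb
training video: 6.200 Mbps × 1560 s = 9672.0 Mb
screen recording: 4.600 Mbps × 2280 s = 10488.0 Mb
music video: 7.780 Mbps × 360 s = 2800.8 Mb
Total: 29044.8 Mb = 3630.6 MB.
= 3.631 GB.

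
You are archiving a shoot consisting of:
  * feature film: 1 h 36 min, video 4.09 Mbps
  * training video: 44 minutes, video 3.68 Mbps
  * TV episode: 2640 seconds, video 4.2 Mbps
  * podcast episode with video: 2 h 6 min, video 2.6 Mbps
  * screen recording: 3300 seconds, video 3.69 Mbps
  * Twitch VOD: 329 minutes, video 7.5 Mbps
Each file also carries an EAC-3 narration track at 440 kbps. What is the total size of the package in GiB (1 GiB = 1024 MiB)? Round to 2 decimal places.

Audio: 440 kbps = 0.440 Mbps.
feature film: 4.530 Mbps × 5760 s = 26092.8 Mb
training video: 4.120 Mbps × 2640 s = 10876.8 Mb
TV episode: 4.640 Mbps × 2640 s = 12249.6 Mb
podcast episode with video: 3.040 Mbps × 7560 s = 22982.4 Mb
screen recording: 4.130 Mbps × 3300 s = 13629.0 Mb
Twitch VOD: 7.940 Mbps × 19740 s = 156735.6 Mb
Total: 242566.2 Mb = 30320.8 MB.
= 28.24 GiB.

28.24 GiB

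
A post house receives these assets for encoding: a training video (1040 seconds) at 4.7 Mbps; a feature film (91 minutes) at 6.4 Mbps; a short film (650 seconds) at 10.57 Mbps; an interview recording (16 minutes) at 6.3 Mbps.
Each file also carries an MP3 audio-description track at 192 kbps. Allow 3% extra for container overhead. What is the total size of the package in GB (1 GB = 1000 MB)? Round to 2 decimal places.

Audio: 192 kbps = 0.192 Mbps.
training video: 4.892 Mbps × 1040 s × 1.03 = 5240.3 Mb
feature film: 6.592 Mbps × 5460 s × 1.03 = 37072.1 Mb
short film: 10.762 Mbps × 650 s × 1.03 = 7205.2 Mb
interview recording: 6.492 Mbps × 960 s × 1.03 = 6419.3 Mb
Total: 55936.8 Mb = 6992.1 MB.
= 6.992 GB.

6.99 GB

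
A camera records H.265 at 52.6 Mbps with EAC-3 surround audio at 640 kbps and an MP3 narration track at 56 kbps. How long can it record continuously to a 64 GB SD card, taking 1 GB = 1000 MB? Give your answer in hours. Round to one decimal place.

2.7 hours

Audio total: 640 + 56 = 696 kbps = 0.696 Mbps.
Total bitrate: 52.6 + 0.696 = 53.296 Mbps.
Capacity: 64 GB = 512,000 Mb.
Recording time: 512,000 / 53.296 = 9,607 s ≈ 2.67 hours.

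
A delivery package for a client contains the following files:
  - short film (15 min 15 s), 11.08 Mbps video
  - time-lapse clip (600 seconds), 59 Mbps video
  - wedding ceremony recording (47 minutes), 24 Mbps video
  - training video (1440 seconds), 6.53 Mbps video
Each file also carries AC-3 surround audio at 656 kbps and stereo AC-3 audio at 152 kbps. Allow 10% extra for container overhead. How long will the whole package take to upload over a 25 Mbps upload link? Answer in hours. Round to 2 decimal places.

Audio total: 656 + 152 = 808 kbps = 0.808 Mbps.
short film: 11.888 Mbps × 915 s × 1.10 = 11965.3 Mb
time-lapse clip: 59.808 Mbps × 600 s × 1.10 = 39473.3 Mb
wedding ceremony recording: 24.808 Mbps × 2820 s × 1.10 = 76954.4 Mb
training video: 7.338 Mbps × 1440 s × 1.10 = 11623.4 Mb
Total: 140016.4 Mb = 17502.0 MB.
At 25 Mbps: 140016.4 / 25 = 5601 s ≈ 1.56 hours.

1.56 hours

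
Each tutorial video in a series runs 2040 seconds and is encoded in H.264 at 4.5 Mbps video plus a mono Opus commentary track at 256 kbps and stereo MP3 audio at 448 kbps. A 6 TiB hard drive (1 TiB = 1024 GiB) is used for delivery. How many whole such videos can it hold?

Audio total: 256 + 448 = 704 kbps = 0.704 Mbps.
Total bitrate: 5.204 Mbps.
Per item: 5.204 Mbps × 2040 s = 10,616 Mb = 1,327 MB.
Capacity: 6 TiB = 52,776,558 Mb; 4971.34 items → 4971 complete.

4971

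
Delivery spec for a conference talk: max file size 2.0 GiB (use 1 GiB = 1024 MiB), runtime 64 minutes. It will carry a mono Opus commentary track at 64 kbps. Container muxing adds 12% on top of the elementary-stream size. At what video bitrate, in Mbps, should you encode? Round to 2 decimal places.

Budget: 2.0 GiB = 17179.9 Mb.
Stream payload after overhead: 17179.9 / 1.12 = 15339.2 Mb.
64 min = 3840 s
Total bitrate budget: 15339.2 Mb / 3840 s = 3.995 Mbps.
Audio: 64 kbps = 0.064 Mbps.
Video: 3.995 − 0.064 = 3.931 Mbps.

3.93 Mbps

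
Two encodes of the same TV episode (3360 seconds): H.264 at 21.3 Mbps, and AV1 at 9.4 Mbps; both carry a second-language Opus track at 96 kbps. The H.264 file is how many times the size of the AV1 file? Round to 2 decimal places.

Audio: 96 kbps = 0.096 Mbps.
H.264: 21.396 Mbps × 3360 s = 71890.6 Mb = 8.369 GiB.
AV1: 9.496 Mbps × 3360 s = 31906.6 Mb = 3.714 GiB.
Ratio: 8.369 / 3.714 = 2.253.

2.25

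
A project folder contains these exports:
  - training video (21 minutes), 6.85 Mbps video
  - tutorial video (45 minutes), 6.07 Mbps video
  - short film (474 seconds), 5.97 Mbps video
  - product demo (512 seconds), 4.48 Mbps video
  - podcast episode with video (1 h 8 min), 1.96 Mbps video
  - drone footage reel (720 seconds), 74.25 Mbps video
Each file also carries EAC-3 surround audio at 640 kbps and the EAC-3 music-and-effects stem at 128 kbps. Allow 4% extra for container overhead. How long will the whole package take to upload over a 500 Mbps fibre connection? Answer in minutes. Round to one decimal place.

Audio total: 640 + 128 = 768 kbps = 0.768 Mbps.
training video: 7.618 Mbps × 1260 s × 1.04 = 9982.6 Mb
tutorial video: 6.838 Mbps × 2700 s × 1.04 = 19201.1 Mb
short film: 6.738 Mbps × 474 s × 1.04 = 3321.6 Mb
product demo: 5.248 Mbps × 512 s × 1.04 = 2794.5 Mb
podcast episode with video: 2.728 Mbps × 4080 s × 1.04 = 11575.4 Mb
drone footage reel: 75.018 Mbps × 720 s × 1.04 = 56173.5 Mb
Total: 103048.7 Mb = 12881.1 MB.
At 500 Mbps: 103048.7 / 500 = 206 s ≈ 3.43 minutes.

3.4 minutes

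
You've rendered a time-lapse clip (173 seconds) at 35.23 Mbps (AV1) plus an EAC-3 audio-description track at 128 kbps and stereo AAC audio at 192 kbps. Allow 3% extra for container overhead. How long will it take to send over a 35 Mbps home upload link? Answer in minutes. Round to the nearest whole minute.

3 minutes

Audio total: 128 + 192 = 320 kbps = 0.320 Mbps.
Total bitrate: 35.550 Mbps.
File: 35.550 Mbps × 173 s = 6150.1 Mb.
With 3% container overhead: ×1.03. → 6334.7 Mb.
At 35 Mbps: 6334.7 / 35 = 181.0 s ≈ 3.02 minutes.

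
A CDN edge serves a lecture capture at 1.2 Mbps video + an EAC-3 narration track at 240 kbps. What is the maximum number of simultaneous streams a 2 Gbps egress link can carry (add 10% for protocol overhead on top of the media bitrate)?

1262

Audio: 240 kbps = 0.240 Mbps.
Per-viewer media rate: 1.440 Mbps.
On the wire with 10% overhead: 1.584 Mbps.
2 Gbps = 2,000 Mbps; 2,000 / 1.584 = 1262.63 → 1262 viewers.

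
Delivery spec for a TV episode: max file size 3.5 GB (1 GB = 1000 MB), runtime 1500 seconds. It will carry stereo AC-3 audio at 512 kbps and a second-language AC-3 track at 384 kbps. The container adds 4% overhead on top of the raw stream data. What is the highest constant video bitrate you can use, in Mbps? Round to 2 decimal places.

Budget: 3.5 GB = 28000.0 Mb.
Stream payload after overhead: 28000.0 / 1.04 = 26923.1 Mb.
Total bitrate budget: 26923.1 Mb / 1500 s = 17.949 Mbps.
Audio total: 512 + 384 = 896 kbps = 0.896 Mbps.
Video: 17.949 − 0.896 = 17.053 Mbps.

17.05 Mbps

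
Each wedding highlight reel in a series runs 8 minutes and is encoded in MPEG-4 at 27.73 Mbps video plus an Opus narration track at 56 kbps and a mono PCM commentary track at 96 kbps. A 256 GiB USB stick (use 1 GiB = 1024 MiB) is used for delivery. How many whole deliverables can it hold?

8 min = 480 s
Audio total: 56 + 96 = 152 kbps = 0.152 Mbps.
Total bitrate: 27.882 Mbps.
Per item: 27.882 Mbps × 480 s = 13,383 Mb = 1,673 MB.
Capacity: 256 GiB = 2,199,023 Mb; 164.31 items → 164 complete.

164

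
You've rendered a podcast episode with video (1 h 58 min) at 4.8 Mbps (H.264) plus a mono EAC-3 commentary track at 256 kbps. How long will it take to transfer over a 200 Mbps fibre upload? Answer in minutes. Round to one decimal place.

3.0 minutes

1 h 58 min = 118 min = 7080 s
Audio: 256 kbps = 0.256 Mbps.
Total bitrate: 5.056 Mbps.
File: 5.056 Mbps × 7080 s = 35796.5 Mb.
At 200 Mbps: 35796.5 / 200 = 179.0 s ≈ 2.98 minutes.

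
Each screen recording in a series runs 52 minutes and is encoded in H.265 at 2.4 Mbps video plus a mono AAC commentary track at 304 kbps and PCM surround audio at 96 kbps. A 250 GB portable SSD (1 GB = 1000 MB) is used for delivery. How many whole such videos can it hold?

52 min = 3120 s
Audio total: 304 + 96 = 400 kbps = 0.400 Mbps.
Total bitrate: 2.800 Mbps.
Per item: 2.800 Mbps × 3120 s = 8,736 Mb = 1,092 MB.
Capacity: 250 GB = 2,000,000 Mb; 228.94 items → 228 complete.

228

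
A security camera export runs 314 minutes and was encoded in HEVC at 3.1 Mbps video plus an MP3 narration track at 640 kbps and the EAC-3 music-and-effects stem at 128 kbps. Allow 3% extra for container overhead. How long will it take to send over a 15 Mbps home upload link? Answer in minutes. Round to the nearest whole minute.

83 minutes

314 min = 18840 s
Audio total: 640 + 128 = 768 kbps = 0.768 Mbps.
Total bitrate: 3.868 Mbps.
File: 3.868 Mbps × 18840 s = 72873.1 Mb.
With 3% container overhead: ×1.03. → 75059.3 Mb.
At 15 Mbps: 75059.3 / 15 = 5004.0 s ≈ 83.4 minutes.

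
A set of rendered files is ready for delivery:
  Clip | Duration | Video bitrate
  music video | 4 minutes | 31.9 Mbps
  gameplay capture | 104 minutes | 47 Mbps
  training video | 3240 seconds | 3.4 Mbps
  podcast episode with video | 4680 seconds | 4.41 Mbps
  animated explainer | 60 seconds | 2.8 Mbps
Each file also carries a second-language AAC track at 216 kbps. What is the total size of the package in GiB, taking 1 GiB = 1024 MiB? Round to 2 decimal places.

39.10 GiB

Audio: 216 kbps = 0.216 Mbps.
music video: 32.116 Mbps × 240 s = 7707.8 Mb
gameplay capture: 47.216 Mbps × 6240 s = 294627.8 Mb
training video: 3.616 Mbps × 3240 s = 11715.8 Mb
podcast episode with video: 4.626 Mbps × 4680 s = 21649.7 Mb
animated explainer: 3.016 Mbps × 60 s = 181.0 Mb
Total: 335882.2 Mb = 41985.3 MB.
= 39.10 GiB.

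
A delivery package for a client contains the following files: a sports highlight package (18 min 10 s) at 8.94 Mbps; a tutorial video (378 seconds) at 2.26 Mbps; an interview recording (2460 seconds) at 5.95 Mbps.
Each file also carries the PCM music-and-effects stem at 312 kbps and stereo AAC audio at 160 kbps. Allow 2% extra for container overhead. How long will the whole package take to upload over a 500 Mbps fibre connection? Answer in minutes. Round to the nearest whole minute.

Audio total: 312 + 160 = 472 kbps = 0.472 Mbps.
sports highlight package: 9.412 Mbps × 1090 s × 1.02 = 10464.3 Mb
tutorial video: 2.732 Mbps × 378 s × 1.02 = 1053.3 Mb
interview recording: 6.422 Mbps × 2460 s × 1.02 = 16114.1 Mb
Total: 27631.7 Mb = 3454.0 MB.
At 500 Mbps: 27631.7 / 500 = 55 s ≈ 0.921 minutes.

1 minutes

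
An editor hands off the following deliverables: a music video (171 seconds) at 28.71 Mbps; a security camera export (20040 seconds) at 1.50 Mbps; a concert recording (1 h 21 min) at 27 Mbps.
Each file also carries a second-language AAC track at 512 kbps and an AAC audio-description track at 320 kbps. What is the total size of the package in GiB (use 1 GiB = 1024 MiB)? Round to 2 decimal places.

21.78 GiB

Audio total: 512 + 320 = 832 kbps = 0.832 Mbps.
music video: 29.542 Mbps × 171 s = 5051.7 Mb
security camera export: 2.332 Mbps × 20040 s = 46733.3 Mb
concert recording: 27.832 Mbps × 4860 s = 135263.5 Mb
Total: 187048.5 Mb = 23381.1 MB.
= 21.78 GiB.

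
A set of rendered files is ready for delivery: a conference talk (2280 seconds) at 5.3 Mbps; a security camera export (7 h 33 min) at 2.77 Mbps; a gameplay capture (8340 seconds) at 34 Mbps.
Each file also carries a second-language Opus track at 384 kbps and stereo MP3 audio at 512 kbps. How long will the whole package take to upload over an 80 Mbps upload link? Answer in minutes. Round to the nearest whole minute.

84 minutes

Audio total: 384 + 512 = 896 kbps = 0.896 Mbps.
conference talk: 6.196 Mbps × 2280 s = 14126.9 Mb
security camera export: 3.666 Mbps × 27180 s = 99641.9 Mb
gameplay capture: 34.896 Mbps × 8340 s = 291032.6 Mb
Total: 404801.4 Mb = 50600.2 MB.
At 80 Mbps: 404801.4 / 80 = 5060 s ≈ 84.3 minutes.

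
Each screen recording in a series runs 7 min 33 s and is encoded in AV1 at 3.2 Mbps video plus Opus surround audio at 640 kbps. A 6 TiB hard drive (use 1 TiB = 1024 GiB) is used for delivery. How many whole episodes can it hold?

30339

7 min 33 s = 453 s
Audio: 640 kbps = 0.640 Mbps.
Total bitrate: 3.840 Mbps.
Per item: 3.840 Mbps × 453 s = 1,740 Mb = 217.4 MB.
Capacity: 6 TiB = 52,776,558 Mb; 30339.72 items → 30339 complete.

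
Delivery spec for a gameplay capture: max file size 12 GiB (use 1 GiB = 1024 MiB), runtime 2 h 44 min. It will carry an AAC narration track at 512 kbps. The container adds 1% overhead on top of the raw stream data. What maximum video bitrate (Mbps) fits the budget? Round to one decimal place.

9.9 Mbps

Budget: 12 GiB = 103079.2 Mb.
Stream payload after overhead: 103079.2 / 1.01 = 102058.6 Mb.
2 h 44 min = 164 min = 9840 s
Total bitrate budget: 102058.6 Mb / 9840 s = 10.372 Mbps.
Audio: 512 kbps = 0.512 Mbps.
Video: 10.372 − 0.512 = 9.860 Mbps.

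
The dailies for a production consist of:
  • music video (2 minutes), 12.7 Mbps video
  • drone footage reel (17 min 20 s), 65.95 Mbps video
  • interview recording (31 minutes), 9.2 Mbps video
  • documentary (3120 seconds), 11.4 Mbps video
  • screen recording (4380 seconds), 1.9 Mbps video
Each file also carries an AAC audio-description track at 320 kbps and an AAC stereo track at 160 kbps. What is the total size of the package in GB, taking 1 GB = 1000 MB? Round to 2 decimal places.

17.02 GB

Audio total: 320 + 160 = 480 kbps = 0.480 Mbps.
music video: 13.180 Mbps × 120 s = 1581.6 Mb
drone footage reel: 66.430 Mbps × 1040 s = 69087.2 Mb
interview recording: 9.680 Mbps × 1860 s = 18004.8 Mb
documentary: 11.880 Mbps × 3120 s = 37065.6 Mb
screen recording: 2.380 Mbps × 4380 s = 10424.4 Mb
Total: 136163.6 Mb = 17020.5 MB.
= 17.02 GB.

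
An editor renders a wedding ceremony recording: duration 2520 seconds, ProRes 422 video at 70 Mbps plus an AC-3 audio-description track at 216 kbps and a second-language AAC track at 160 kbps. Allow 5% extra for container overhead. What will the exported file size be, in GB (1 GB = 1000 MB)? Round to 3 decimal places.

Audio total: 216 + 160 = 376 kbps = 0.376 Mbps.
Total bitrate: 70 + 0.376 = 70.376 Mbps.
Stream data: 70.376 Mbps × 2520 s = 177347.5 Mb.
With 5% container overhead: ×1.05.
186,215 Mb ÷ 8 = 23,277 MB → 23.28 GB.

23.277 GB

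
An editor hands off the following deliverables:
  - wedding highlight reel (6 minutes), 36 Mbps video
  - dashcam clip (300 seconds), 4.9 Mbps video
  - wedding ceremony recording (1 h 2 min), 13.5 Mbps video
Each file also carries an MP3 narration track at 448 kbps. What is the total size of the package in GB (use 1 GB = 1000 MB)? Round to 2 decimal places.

Audio: 448 kbps = 0.448 Mbps.
wedding highlight reel: 36.448 Mbps × 360 s = 13121.3 Mb
dashcam clip: 5.348 Mbps × 300 s = 1604.4 Mb
wedding ceremony recording: 13.948 Mbps × 3720 s = 51886.6 Mb
Total: 66612.2 Mb = 8326.5 MB.
= 8.327 GB.

8.33 GB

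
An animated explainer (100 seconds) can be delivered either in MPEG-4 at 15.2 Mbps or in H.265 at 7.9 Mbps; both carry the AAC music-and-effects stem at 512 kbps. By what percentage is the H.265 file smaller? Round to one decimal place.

Audio: 512 kbps = 0.512 Mbps.
MPEG-4: 15.712 Mbps × 100 s = 1571.2 Mb = 187.302 MiB.
H.265: 8.412 Mbps × 100 s = 841.2 Mb = 100.279 MiB.
Reduction: (1 − 100.279/187.302) × 100 = 46.46%.

46.5%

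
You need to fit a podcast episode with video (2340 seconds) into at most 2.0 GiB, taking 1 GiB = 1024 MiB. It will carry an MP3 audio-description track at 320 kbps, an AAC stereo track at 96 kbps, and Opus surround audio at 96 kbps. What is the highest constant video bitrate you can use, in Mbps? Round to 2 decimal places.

Budget: 2.0 GiB = 17179.9 Mb.
Total bitrate budget: 17179.9 Mb / 2340 s = 7.342 Mbps.
Audio total: 320 + 96 + 96 = 512 kbps = 0.512 Mbps.
Video: 7.342 − 0.512 = 6.830 Mbps.

6.83 Mbps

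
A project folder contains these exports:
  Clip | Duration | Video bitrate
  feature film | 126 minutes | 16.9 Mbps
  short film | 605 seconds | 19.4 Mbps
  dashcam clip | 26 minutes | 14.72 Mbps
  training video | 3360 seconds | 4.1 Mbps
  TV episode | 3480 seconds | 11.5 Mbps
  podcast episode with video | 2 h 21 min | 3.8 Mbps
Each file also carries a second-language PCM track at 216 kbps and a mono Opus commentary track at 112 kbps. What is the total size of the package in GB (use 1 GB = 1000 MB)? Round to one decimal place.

Audio total: 216 + 112 = 328 kbps = 0.328 Mbps.
feature film: 17.228 Mbps × 7560 s = 130243.7 Mb
short film: 19.728 Mbps × 605 s = 11935.4 Mb
dashcam clip: 15.048 Mbps × 1560 s = 23474.9 Mb
training video: 4.428 Mbps × 3360 s = 14878.1 Mb
TV episode: 11.828 Mbps × 3480 s = 41161.4 Mb
podcast episode with video: 4.128 Mbps × 8460 s = 34922.9 Mb
Total: 256616.4 Mb = 32077.0 MB.
= 32.08 GB.

32.1 GB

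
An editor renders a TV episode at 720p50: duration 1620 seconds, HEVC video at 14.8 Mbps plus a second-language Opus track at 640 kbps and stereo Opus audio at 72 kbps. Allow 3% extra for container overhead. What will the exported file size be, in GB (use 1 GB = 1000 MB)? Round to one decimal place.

3.2 GB

Audio total: 640 + 72 = 712 kbps = 0.712 Mbps.
Total bitrate: 14.8 + 0.712 = 15.512 Mbps.
Stream data: 15.512 Mbps × 1620 s = 25129.4 Mb.
With 3% container overhead: ×1.03.
25,883 Mb ÷ 8 = 3,235 MB → 3.235 GB.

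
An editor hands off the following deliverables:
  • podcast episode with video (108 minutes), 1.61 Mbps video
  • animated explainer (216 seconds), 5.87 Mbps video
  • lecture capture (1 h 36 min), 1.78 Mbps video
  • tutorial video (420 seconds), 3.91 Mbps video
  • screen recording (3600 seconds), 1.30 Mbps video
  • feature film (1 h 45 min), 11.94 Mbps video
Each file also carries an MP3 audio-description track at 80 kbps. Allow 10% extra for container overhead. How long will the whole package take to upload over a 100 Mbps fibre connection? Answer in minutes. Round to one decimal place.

19.3 minutes

Audio: 80 kbps = 0.080 Mbps.
podcast episode with video: 1.690 Mbps × 6480 s × 1.10 = 12046.3 Mb
animated explainer: 5.950 Mbps × 216 s × 1.10 = 1413.7 Mb
lecture capture: 1.860 Mbps × 5760 s × 1.10 = 11785.0 Mb
tutorial video: 3.990 Mbps × 420 s × 1.10 = 1843.4 Mb
screen recording: 1.380 Mbps × 3600 s × 1.10 = 5464.8 Mb
feature film: 12.020 Mbps × 6300 s × 1.10 = 83298.6 Mb
Total: 115851.8 Mb = 14481.5 MB.
At 100 Mbps: 115851.8 / 100 = 1159 s ≈ 19.3 minutes.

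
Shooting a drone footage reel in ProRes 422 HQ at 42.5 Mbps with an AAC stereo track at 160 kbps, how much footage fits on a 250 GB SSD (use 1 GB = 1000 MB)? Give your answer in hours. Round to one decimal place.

Audio: 160 kbps = 0.160 Mbps.
Total bitrate: 42.5 + 0.160 = 42.660 Mbps.
Capacity: 250 GB = 2,000,000 Mb.
Recording time: 2,000,000 / 42.660 = 46,882 s ≈ 13.0 hours.

13.0 hours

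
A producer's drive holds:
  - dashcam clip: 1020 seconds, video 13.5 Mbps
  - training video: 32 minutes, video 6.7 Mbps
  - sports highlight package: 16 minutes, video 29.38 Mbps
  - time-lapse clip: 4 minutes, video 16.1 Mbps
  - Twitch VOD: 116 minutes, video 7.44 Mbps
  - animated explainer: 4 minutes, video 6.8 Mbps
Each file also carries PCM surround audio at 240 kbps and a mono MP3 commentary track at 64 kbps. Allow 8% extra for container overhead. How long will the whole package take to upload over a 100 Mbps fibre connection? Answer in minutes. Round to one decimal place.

Audio total: 240 + 64 = 304 kbps = 0.304 Mbps.
dashcam clip: 13.804 Mbps × 1020 s × 1.08 = 15206.5 Mb
training video: 7.004 Mbps × 1920 s × 1.08 = 14523.5 Mb
sports highlight package: 29.684 Mbps × 960 s × 1.08 = 30776.4 Mb
time-lapse clip: 16.404 Mbps × 240 s × 1.08 = 4251.9 Mb
Twitch VOD: 7.744 Mbps × 6960 s × 1.08 = 58210.1 Mb
animated explainer: 7.104 Mbps × 240 s × 1.08 = 1841.4 Mb
Total: 124809.7 Mb = 15601.2 MB.
At 100 Mbps: 124809.7 / 100 = 1248 s ≈ 20.8 minutes.

20.8 minutes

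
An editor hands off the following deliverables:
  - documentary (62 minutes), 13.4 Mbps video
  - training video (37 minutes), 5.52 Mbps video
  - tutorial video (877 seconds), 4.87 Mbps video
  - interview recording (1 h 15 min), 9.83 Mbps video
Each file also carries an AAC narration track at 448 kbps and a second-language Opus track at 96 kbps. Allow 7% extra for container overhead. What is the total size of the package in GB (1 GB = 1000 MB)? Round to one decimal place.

Audio total: 448 + 96 = 544 kbps = 0.544 Mbps.
documentary: 13.944 Mbps × 3720 s × 1.07 = 55502.7 Mb
training video: 6.064 Mbps × 2220 s × 1.07 = 14404.4 Mb
tutorial video: 5.414 Mbps × 877 s × 1.07 = 5080.4 Mb
interview recording: 10.374 Mbps × 4500 s × 1.07 = 49950.8 Mb
Total: 124938.4 Mb = 15617.3 MB.
= 15.62 GB.

15.6 GB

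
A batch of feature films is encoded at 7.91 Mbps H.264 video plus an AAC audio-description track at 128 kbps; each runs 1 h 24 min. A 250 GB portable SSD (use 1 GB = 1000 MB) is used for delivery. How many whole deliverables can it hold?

49

1 h 24 min = 84 min = 5040 s
Audio: 128 kbps = 0.128 Mbps.
Total bitrate: 8.038 Mbps.
Per item: 8.038 Mbps × 5040 s = 40,512 Mb = 5,064 MB.
Capacity: 250 GB = 2,000,000 Mb; 49.37 items → 49 complete.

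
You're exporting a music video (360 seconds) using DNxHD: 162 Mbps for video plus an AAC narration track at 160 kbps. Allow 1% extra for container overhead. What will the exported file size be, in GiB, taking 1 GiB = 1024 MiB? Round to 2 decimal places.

6.86 GiB

Audio: 160 kbps = 0.160 Mbps.
Total bitrate: 162 + 0.160 = 162.160 Mbps.
Stream data: 162.160 Mbps × 360 s = 58377.6 Mb.
With 1% container overhead: ×1.01.
58,961 Mb = 7,370,172,000 bytes ÷ 1,073,741,824 = 6.864 GiB.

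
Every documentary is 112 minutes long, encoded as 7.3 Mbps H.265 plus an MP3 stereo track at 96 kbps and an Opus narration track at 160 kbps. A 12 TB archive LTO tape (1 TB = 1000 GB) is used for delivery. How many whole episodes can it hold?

1890

112 min = 6720 s
Audio total: 96 + 160 = 256 kbps = 0.256 Mbps.
Total bitrate: 7.556 Mbps.
Per item: 7.556 Mbps × 6720 s = 50,776 Mb = 6,347 MB.
Capacity: 12 TB = 96,000,000 Mb; 1890.65 items → 1890 complete.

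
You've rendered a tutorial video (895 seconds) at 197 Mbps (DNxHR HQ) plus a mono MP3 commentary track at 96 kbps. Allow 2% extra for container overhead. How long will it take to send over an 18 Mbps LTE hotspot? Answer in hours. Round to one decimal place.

2.8 hours

Audio: 96 kbps = 0.096 Mbps.
Total bitrate: 197.096 Mbps.
File: 197.096 Mbps × 895 s = 176400.9 Mb.
With 2% container overhead: ×1.02. → 179928.9 Mb.
At 18 Mbps: 179928.9 / 18 = 9996.1 s ≈ 2.78 hours.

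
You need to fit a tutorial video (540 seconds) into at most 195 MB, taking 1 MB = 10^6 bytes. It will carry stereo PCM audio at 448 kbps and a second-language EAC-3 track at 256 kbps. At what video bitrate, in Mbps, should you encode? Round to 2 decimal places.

2.18 Mbps

Budget: 195 MB = 1560.0 Mb.
Total bitrate budget: 1560.0 Mb / 540 s = 2.889 Mbps.
Audio total: 448 + 256 = 704 kbps = 0.704 Mbps.
Video: 2.889 − 0.704 = 2.185 Mbps.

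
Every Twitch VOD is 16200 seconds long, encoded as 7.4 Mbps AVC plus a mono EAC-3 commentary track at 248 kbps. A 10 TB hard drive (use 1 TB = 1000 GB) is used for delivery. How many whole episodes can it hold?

645

Audio: 248 kbps = 0.248 Mbps.
Total bitrate: 7.648 Mbps.
Per item: 7.648 Mbps × 16200 s = 123,898 Mb = 15,487 MB.
Capacity: 10 TB = 80,000,000 Mb; 645.69 items → 645 complete.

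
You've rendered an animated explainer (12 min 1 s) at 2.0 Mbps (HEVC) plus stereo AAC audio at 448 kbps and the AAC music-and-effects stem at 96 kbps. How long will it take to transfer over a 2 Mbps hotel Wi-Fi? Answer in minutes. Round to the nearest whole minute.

15 minutes

12 min 1 s = 721 s
Audio total: 448 + 96 = 544 kbps = 0.544 Mbps.
Total bitrate: 2.544 Mbps.
File: 2.544 Mbps × 721 s = 1834.2 Mb.
At 2 Mbps: 1834.2 / 2 = 917.1 s ≈ 15.3 minutes.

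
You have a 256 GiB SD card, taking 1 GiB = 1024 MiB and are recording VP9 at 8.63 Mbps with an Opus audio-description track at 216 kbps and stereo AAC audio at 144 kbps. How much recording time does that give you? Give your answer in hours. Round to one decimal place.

67.9 hours

Audio total: 216 + 144 = 360 kbps = 0.360 Mbps.
Total bitrate: 8.63 + 0.360 = 8.990 Mbps.
Capacity: 256 GiB = 2,199,023 Mb.
Recording time: 2,199,023 / 8.990 = 244,608 s ≈ 67.9 hours.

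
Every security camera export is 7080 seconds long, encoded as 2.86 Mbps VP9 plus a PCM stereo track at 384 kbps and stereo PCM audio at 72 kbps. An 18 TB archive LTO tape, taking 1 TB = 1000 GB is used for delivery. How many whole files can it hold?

Audio total: 384 + 72 = 456 kbps = 0.456 Mbps.
Total bitrate: 3.316 Mbps.
Per item: 3.316 Mbps × 7080 s = 23,477 Mb = 2,935 MB.
Capacity: 18 TB = 144,000,000 Mb; 6133.59 items → 6133 complete.

6133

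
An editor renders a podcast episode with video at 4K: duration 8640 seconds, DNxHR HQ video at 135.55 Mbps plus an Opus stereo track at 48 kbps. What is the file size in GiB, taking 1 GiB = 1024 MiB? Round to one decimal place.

Audio: 48 kbps = 0.048 Mbps.
Total bitrate: 135.55 + 0.048 = 135.598 Mbps.
Stream data: 135.598 Mbps × 8640 s = 1171566.7 Mb.
1,171,567 Mb = 146,445,840,000 bytes ÷ 1,073,741,824 = 136.4 GiB.

136.4 GiB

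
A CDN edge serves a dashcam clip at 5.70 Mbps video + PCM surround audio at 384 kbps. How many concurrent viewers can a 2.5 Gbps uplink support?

410

Audio: 384 kbps = 0.384 Mbps.
Per-viewer media rate: 6.084 Mbps.
2.5 Gbps = 2,500 Mbps; 2,500 / 6.084 = 410.91 → 410 viewers.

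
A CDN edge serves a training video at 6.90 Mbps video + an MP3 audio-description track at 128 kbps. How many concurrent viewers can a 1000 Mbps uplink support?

Audio: 128 kbps = 0.128 Mbps.
Per-viewer media rate: 7.028 Mbps.
1000 Mbps = 1,000 Mbps; 1,000 / 7.028 = 142.29 → 142 viewers.

142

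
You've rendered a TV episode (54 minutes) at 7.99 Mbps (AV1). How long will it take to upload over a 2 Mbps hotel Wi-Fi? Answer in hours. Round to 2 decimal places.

54 min = 3240 s
File: 7.990 Mbps × 3240 s = 25887.6 Mb.
At 2 Mbps: 25887.6 / 2 = 12943.8 s ≈ 3.6 hours.

3.60 hours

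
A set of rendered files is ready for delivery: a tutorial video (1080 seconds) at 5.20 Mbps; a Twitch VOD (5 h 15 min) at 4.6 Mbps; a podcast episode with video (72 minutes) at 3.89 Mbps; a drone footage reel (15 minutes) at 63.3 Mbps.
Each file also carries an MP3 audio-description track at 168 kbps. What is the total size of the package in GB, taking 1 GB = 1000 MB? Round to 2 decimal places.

21.32 GB

Audio: 168 kbps = 0.168 Mbps.
tutorial video: 5.368 Mbps × 1080 s = 5797.4 Mb
Twitch VOD: 4.768 Mbps × 18900 s = 90115.2 Mb
podcast episode with video: 4.058 Mbps × 4320 s = 17530.6 Mb
drone footage reel: 63.468 Mbps × 900 s = 57121.2 Mb
Total: 170564.4 Mb = 21320.5 MB.
= 21.32 GB.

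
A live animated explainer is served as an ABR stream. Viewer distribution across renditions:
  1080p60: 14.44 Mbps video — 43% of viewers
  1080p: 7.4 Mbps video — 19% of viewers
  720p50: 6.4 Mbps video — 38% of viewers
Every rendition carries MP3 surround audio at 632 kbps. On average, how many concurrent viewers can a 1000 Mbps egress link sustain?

Audio: 632 kbps = 0.632 Mbps.
Average per-viewer bitrate: 0.43×15.072 + 0.19×8.032 + 0.38×7.032 = 10.679 Mbps.
1000 Mbps = 1,000 Mbps; 1,000 / 10.679 = 93.64 → 93.

93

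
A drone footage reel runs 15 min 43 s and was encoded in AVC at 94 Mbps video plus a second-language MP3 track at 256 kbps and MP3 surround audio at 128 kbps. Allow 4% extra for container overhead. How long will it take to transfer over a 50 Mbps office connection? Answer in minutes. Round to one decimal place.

15 min 43 s = 943 s
Audio total: 256 + 128 = 384 kbps = 0.384 Mbps.
Total bitrate: 94.384 Mbps.
File: 94.384 Mbps × 943 s = 89004.1 Mb.
With 4% container overhead: ×1.04. → 92564.3 Mb.
At 50 Mbps: 92564.3 / 50 = 1851.3 s ≈ 30.9 minutes.

30.9 minutes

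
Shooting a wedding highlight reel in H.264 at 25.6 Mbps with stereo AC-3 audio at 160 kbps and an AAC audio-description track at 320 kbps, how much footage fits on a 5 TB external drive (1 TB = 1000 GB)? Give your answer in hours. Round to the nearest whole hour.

426 hours

Audio total: 160 + 320 = 480 kbps = 0.480 Mbps.
Total bitrate: 25.6 + 0.480 = 26.080 Mbps.
Capacity: 5 TB = 40,000,000 Mb.
Recording time: 40,000,000 / 26.080 = 1,533,742 s ≈ 426 hours.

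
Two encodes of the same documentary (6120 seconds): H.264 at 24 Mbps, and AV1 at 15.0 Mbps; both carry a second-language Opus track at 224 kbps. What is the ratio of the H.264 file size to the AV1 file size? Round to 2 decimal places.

1.59

Audio: 224 kbps = 0.224 Mbps.
H.264: 24.224 Mbps × 6120 s = 148250.9 Mb = 17.259 GiB.
AV1: 15.224 Mbps × 6120 s = 93170.9 Mb = 10.847 GiB.
Ratio: 17.259 / 10.847 = 1.591.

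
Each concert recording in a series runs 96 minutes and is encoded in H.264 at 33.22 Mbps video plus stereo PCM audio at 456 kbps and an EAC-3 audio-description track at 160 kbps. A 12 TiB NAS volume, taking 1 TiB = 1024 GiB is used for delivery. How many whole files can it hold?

96 min = 5760 s
Audio total: 456 + 160 = 616 kbps = 0.616 Mbps.
Total bitrate: 33.836 Mbps.
Per item: 33.836 Mbps × 5760 s = 194,895 Mb = 24,362 MB.
Capacity: 12 TiB = 105,553,116 Mb; 541.59 items → 541 complete.

541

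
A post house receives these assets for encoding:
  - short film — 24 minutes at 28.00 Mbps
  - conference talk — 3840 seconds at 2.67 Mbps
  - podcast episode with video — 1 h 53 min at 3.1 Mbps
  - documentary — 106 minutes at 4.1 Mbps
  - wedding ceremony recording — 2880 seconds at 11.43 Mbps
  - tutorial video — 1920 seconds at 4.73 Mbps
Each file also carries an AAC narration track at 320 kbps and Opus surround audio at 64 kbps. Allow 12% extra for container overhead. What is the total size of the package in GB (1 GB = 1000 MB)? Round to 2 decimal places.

Audio total: 320 + 64 = 384 kbps = 0.384 Mbps.
short film: 28.384 Mbps × 1440 s × 1.12 = 45777.7 Mb
conference talk: 3.054 Mbps × 3840 s × 1.12 = 13134.6 Mb
podcast episode with video: 3.484 Mbps × 6780 s × 1.12 = 26456.1 Mb
documentary: 4.484 Mbps × 6360 s × 1.12 = 31940.4 Mb
wedding ceremony recording: 11.814 Mbps × 2880 s × 1.12 = 38107.2 Mb
tutorial video: 5.114 Mbps × 1920 s × 1.12 = 10997.1 Mb
Total: 166413.3 Mb = 20801.7 MB.
= 20.80 GB.

20.80 GB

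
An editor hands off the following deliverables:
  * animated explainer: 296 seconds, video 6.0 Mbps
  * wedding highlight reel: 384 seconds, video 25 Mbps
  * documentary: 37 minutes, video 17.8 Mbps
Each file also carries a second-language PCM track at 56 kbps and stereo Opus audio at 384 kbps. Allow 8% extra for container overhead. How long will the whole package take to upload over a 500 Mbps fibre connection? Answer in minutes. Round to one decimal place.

Audio total: 56 + 384 = 440 kbps = 0.440 Mbps.
animated explainer: 6.440 Mbps × 296 s × 1.08 = 2058.7 Mb
wedding highlight reel: 25.440 Mbps × 384 s × 1.08 = 10550.5 Mb
documentary: 18.240 Mbps × 2220 s × 1.08 = 43732.2 Mb
Total: 56341.4 Mb = 7042.7 MB.
At 500 Mbps: 56341.4 / 500 = 113 s ≈ 1.88 minutes.

1.9 minutes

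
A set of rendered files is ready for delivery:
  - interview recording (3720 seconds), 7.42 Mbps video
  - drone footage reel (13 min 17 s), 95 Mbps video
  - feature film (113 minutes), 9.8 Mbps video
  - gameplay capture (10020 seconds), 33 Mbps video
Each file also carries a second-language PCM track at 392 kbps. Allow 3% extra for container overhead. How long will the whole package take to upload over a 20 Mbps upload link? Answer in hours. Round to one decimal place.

7.3 hours

Audio: 392 kbps = 0.392 Mbps.
interview recording: 7.812 Mbps × 3720 s × 1.03 = 29932.5 Mb
drone footage reel: 95.392 Mbps × 797 s × 1.03 = 78308.2 Mb
feature film: 10.192 Mbps × 6780 s × 1.03 = 71174.8 Mb
gameplay capture: 33.392 Mbps × 10020 s × 1.03 = 344625.5 Mb
Total: 524041.0 Mb = 65505.1 MB.
At 20 Mbps: 524041.0 / 20 = 26202 s ≈ 7.28 hours.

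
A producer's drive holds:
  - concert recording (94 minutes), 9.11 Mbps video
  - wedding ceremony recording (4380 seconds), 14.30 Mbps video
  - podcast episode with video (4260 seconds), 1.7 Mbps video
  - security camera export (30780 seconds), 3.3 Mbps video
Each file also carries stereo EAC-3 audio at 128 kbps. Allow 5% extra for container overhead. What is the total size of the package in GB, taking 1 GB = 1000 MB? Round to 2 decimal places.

Audio: 128 kbps = 0.128 Mbps.
concert recording: 9.238 Mbps × 5640 s × 1.05 = 54707.4 Mb
wedding ceremony recording: 14.428 Mbps × 4380 s × 1.05 = 66354.4 Mb
podcast episode with video: 1.828 Mbps × 4260 s × 1.05 = 8176.6 Mb
security camera export: 3.428 Mbps × 30780 s × 1.05 = 110789.5 Mb
Total: 240028.0 Mb = 30003.5 MB.
= 30.00 GB.

30.00 GB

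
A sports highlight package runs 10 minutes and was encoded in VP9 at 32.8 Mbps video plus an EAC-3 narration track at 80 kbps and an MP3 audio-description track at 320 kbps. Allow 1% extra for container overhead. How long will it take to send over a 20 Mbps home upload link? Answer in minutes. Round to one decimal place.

16.8 minutes

10 min = 600 s
Audio total: 80 + 320 = 400 kbps = 0.400 Mbps.
Total bitrate: 33.200 Mbps.
File: 33.200 Mbps × 600 s = 19920.0 Mb.
With 1% container overhead: ×1.01. → 20119.2 Mb.
At 20 Mbps: 20119.2 / 20 = 1006.0 s ≈ 16.8 minutes.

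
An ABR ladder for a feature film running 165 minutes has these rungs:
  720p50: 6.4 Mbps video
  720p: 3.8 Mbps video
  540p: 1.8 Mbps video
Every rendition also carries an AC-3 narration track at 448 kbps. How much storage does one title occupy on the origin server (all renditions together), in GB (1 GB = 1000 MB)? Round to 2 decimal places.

165 min = 9900 s
Audio: 448 kbps = 0.448 Mbps.
Sum of rendition bitrates: (6.4+0.448) + (3.8+0.448) + (1.8+0.448) = 13.344 Mbps.
× 9900 s = 132,106 Mb = 16,513 MB = 16.51 GB.

16.51 GB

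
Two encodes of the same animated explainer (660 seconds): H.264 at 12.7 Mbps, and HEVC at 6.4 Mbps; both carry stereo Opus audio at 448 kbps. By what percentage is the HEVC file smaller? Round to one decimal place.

47.9%

Audio: 448 kbps = 0.448 Mbps.
H.264: 13.148 Mbps × 660 s = 8677.7 Mb = 1.010 GiB.
HEVC: 6.848 Mbps × 660 s = 4519.7 Mb = 0.526 GiB.
Reduction: (1 − 0.526/1.010) × 100 = 47.92%.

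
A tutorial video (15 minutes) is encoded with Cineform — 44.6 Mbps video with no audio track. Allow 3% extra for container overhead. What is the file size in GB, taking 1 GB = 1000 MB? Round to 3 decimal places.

15 min = 900 s
Total bitrate: 44.6 Mbps.
Stream data: 44.600 Mbps × 900 s = 40140.0 Mb.
With 3% container overhead: ×1.03.
41,344 Mb ÷ 8 = 5,168 MB → 5.168 GB.

5.168 GB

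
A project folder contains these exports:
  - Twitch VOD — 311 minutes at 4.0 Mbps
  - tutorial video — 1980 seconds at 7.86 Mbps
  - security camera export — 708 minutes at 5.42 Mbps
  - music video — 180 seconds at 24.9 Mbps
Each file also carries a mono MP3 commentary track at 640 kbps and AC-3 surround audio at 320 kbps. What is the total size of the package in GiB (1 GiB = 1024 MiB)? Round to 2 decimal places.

Audio total: 640 + 320 = 960 kbps = 0.960 Mbps.
Twitch VOD: 4.960 Mbps × 18660 s = 92553.6 Mb
tutorial video: 8.820 Mbps × 1980 s = 17463.6 Mb
security camera export: 6.380 Mbps × 42480 s = 271022.4 Mb
music video: 25.860 Mbps × 180 s = 4654.8 Mb
Total: 385694.4 Mb = 48211.8 MB.
= 44.90 GiB.

44.90 GiB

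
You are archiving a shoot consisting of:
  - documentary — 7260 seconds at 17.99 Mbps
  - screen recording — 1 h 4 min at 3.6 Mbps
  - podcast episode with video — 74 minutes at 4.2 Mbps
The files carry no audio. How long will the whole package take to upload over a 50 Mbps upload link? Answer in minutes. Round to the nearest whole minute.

documentary: 17.990 Mbps × 7260 s = 130607.4 Mb
screen recording: 3.600 Mbps × 3840 s = 13824.0 Mb
podcast episode with video: 4.200 Mbps × 4440 s = 18648.0 Mb
Total: 163079.4 Mb = 20384.9 MB.
At 50 Mbps: 163079.4 / 50 = 3262 s ≈ 54.4 minutes.

54 minutes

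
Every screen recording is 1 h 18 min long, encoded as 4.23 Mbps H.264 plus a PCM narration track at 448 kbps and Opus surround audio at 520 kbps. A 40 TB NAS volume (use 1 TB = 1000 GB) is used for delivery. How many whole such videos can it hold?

1 h 18 min = 78 min = 4680 s
Audio total: 448 + 520 = 968 kbps = 0.968 Mbps.
Total bitrate: 5.198 Mbps.
Per item: 5.198 Mbps × 4680 s = 24,327 Mb = 3,041 MB.
Capacity: 40 TB = 320,000,000 Mb; 13154.30 items → 13154 complete.

13154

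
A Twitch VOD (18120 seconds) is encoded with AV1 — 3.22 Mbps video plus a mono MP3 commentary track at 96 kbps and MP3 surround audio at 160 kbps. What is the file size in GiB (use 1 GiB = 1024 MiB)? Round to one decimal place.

7.3 GiB

Audio total: 96 + 160 = 256 kbps = 0.256 Mbps.
Total bitrate: 3.22 + 0.256 = 3.476 Mbps.
Stream data: 3.476 Mbps × 18120 s = 62985.1 Mb.
62,985 Mb = 7,873,140,000 bytes ÷ 1,073,741,824 = 7.332 GiB.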